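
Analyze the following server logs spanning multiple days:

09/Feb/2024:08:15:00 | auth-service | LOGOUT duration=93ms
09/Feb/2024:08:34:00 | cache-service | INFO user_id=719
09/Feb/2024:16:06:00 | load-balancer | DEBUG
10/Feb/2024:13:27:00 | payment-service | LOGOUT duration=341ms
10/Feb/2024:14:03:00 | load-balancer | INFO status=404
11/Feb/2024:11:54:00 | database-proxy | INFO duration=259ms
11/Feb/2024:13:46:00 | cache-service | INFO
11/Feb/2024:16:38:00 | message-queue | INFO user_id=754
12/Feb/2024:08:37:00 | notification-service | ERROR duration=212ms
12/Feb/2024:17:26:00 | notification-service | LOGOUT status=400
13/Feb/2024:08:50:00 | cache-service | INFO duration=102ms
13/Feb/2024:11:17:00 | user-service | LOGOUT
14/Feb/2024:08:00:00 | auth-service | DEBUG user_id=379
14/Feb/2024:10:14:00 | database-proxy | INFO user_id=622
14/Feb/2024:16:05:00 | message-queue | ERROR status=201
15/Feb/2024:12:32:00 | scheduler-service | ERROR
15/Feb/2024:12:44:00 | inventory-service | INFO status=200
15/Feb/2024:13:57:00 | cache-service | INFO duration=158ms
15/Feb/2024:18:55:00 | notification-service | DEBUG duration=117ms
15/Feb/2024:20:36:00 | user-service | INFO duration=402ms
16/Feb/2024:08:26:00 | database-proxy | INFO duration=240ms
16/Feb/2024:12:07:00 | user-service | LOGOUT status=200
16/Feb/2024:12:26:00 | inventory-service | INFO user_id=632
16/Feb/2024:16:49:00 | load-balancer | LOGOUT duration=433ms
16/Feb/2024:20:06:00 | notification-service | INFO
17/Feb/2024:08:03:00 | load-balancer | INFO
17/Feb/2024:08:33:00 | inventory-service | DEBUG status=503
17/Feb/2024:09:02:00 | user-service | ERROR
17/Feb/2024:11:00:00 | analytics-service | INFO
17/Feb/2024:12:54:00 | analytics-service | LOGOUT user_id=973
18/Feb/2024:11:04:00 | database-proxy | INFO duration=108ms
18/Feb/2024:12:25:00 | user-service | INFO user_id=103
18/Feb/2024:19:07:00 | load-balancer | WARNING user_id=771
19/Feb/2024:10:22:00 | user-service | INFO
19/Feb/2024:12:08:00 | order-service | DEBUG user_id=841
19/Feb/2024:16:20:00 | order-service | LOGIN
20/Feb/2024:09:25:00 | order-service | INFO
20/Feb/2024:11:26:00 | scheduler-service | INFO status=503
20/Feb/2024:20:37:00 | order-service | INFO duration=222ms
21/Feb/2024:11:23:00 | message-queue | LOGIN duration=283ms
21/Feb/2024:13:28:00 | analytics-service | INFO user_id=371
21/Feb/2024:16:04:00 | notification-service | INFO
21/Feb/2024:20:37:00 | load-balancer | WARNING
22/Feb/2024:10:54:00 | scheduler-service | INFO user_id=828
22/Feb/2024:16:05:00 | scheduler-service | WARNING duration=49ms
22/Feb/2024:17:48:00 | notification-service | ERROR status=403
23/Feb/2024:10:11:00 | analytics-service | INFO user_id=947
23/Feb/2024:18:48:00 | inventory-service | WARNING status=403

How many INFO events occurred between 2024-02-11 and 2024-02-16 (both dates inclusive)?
11

To filter by date range:

1. Date range: 2024-02-11 through 2024-02-16, both dates inclusive
2. Filter for INFO events whose date falls in this range
3. Count matching events: 11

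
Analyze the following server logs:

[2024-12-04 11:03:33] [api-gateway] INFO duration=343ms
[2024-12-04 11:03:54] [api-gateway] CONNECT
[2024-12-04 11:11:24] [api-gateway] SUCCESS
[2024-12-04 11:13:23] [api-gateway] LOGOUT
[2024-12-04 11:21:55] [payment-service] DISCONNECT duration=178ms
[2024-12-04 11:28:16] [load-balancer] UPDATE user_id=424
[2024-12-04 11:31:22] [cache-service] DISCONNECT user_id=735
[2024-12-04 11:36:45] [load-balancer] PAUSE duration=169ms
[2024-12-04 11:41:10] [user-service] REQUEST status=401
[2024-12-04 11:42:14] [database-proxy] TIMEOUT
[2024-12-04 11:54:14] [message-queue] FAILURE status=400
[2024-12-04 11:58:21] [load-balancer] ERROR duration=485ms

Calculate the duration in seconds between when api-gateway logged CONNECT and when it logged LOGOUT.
569

To find the time between events:

1. Locate the first CONNECT event for api-gateway: 2024-12-04 11:03:54
2. Locate the first LOGOUT event for api-gateway: 2024-12-04 11:13:23
3. Calculate the difference: 2024-12-04 11:13:23 - 2024-12-04 11:03:54 = 569 seconds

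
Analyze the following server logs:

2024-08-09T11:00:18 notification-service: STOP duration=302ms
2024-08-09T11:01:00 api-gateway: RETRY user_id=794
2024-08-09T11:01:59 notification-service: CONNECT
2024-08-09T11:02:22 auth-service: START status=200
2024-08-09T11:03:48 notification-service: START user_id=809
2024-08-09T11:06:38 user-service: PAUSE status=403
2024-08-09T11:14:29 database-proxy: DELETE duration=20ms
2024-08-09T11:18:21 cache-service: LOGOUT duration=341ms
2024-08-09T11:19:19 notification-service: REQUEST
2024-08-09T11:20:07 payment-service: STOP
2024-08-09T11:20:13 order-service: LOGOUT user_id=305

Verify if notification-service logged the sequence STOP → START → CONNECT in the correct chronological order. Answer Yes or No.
No

To verify sequence order:

1. Find all events in sequence STOP → START → CONNECT for notification-service
2. Extract their timestamps
3. Check if timestamps are in ascending order
4. Result: No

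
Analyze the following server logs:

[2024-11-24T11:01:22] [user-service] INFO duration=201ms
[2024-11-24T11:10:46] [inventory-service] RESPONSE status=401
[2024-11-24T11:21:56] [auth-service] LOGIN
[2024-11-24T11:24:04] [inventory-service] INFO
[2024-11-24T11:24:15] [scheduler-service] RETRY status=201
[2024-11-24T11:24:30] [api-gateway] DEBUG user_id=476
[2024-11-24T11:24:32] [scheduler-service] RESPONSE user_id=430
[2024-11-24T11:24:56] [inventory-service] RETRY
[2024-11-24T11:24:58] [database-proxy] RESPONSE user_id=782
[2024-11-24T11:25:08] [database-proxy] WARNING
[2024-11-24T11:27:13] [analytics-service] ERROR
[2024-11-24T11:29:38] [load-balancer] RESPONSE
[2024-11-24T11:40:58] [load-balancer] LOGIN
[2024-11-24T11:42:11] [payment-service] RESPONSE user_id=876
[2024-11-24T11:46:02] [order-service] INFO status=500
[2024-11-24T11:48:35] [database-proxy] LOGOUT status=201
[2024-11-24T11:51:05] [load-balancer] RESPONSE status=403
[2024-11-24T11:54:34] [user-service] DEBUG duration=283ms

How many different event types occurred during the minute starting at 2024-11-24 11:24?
4

To count unique event types:

1. Filter events in the minute starting at 2024-11-24 11:24
2. Extract event types from matching entries
3. Count unique types: 4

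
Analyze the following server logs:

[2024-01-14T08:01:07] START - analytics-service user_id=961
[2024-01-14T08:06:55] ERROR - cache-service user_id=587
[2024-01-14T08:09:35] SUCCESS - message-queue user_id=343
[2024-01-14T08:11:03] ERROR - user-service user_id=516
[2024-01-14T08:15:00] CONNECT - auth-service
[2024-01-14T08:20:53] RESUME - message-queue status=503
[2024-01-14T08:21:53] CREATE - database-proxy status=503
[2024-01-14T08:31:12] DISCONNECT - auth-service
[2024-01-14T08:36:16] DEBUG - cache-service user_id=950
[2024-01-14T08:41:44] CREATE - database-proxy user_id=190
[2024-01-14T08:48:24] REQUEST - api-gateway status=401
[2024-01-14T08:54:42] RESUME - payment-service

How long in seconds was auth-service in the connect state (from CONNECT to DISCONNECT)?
972

To calculate state duration:

1. Find CONNECT event for auth-service: 2024-01-14T08:15:00
2. Find DISCONNECT event for auth-service: 2024-01-14T08:31:12
3. Calculate duration: 2024-01-14T08:31:12 - 2024-01-14T08:15:00 = 972 seconds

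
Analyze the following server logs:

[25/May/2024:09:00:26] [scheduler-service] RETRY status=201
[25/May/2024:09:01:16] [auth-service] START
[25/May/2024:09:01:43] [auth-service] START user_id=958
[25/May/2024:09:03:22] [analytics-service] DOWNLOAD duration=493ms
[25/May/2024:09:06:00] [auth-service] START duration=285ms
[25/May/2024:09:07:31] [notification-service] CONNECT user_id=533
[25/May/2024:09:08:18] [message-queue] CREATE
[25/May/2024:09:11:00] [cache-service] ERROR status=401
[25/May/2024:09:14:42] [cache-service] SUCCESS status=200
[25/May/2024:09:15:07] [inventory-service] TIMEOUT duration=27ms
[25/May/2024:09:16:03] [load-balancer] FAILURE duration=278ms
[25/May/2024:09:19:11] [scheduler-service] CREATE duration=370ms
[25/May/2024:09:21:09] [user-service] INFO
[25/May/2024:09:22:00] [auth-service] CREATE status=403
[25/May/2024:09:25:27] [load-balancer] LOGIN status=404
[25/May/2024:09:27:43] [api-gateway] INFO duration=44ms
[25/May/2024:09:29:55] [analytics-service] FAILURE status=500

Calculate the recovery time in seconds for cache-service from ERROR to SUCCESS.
222

To calculate recovery time:

1. Find ERROR event for cache-service: 25/May/2024:09:11:00
2. Find next SUCCESS event for cache-service: 25/May/2024:09:14:42
3. Recovery time: 25/May/2024:09:14:42 - 25/May/2024:09:11:00 = 222 seconds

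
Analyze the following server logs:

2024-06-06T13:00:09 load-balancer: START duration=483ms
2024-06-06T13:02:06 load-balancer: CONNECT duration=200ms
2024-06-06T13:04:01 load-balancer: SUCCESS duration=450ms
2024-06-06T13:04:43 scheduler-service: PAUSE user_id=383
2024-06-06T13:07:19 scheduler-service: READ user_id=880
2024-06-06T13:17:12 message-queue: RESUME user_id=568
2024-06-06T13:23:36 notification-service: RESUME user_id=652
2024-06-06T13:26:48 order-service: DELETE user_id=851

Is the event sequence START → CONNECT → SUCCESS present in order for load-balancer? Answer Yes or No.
Yes

To verify sequence order:

1. Find all events in sequence START → CONNECT → SUCCESS for load-balancer
2. Extract their timestamps
3. Check if timestamps are in ascending order
4. Result: Yes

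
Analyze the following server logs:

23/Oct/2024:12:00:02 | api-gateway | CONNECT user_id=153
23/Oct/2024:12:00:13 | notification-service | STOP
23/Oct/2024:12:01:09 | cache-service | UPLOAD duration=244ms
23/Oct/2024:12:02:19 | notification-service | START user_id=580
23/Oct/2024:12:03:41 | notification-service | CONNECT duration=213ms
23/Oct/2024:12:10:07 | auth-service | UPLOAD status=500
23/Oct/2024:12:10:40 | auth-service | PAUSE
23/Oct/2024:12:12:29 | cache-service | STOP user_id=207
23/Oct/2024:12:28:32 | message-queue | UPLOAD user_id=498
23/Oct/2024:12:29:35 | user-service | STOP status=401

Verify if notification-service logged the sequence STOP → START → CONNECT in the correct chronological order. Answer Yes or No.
Yes

To verify sequence order:

1. Find all events in sequence STOP → START → CONNECT for notification-service
2. Extract their timestamps
3. Check if timestamps are in ascending order
4. Result: Yes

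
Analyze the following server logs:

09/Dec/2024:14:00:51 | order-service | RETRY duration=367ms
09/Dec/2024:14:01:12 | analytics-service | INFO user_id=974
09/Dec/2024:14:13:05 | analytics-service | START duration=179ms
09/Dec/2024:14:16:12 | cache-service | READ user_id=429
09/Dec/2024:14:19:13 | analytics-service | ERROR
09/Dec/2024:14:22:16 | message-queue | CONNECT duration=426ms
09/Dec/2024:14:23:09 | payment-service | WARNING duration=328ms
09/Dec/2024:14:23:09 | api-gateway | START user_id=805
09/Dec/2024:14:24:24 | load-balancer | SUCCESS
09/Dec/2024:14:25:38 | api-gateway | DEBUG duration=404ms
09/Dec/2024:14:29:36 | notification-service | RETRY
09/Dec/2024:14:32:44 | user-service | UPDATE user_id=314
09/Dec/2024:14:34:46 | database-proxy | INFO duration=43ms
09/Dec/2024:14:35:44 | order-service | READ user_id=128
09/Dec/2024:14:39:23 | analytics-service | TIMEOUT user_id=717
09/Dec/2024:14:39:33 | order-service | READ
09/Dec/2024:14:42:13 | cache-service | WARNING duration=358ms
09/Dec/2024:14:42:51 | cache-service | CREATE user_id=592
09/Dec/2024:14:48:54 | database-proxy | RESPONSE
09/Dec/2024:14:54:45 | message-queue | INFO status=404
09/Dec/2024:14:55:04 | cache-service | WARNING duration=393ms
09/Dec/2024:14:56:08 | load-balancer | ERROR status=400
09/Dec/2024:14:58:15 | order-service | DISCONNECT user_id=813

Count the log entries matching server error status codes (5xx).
0

To find matching entries:

1. Pattern to match: server error status codes (5xx)
2. Scan each log entry for the pattern
3. Count matches: 0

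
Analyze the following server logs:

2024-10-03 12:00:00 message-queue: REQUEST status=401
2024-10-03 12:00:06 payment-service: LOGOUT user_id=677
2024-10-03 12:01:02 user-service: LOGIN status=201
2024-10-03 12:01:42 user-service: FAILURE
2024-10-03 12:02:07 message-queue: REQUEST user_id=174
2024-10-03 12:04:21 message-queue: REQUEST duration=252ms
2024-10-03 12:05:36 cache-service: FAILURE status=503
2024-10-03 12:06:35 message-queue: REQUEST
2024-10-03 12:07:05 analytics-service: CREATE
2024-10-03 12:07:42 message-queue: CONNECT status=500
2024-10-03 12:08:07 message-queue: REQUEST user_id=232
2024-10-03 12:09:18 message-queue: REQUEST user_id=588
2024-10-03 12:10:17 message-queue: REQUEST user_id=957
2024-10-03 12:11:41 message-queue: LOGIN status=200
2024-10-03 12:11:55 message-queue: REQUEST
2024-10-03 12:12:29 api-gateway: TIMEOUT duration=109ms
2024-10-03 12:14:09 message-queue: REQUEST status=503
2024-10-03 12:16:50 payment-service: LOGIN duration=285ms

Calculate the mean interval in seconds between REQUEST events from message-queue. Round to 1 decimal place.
106.1

To calculate average interval:

1. Find all REQUEST events for message-queue in order
2. Calculate time gaps between consecutive events
3. Compute mean of gaps: 849 / 8 = 106.1 seconds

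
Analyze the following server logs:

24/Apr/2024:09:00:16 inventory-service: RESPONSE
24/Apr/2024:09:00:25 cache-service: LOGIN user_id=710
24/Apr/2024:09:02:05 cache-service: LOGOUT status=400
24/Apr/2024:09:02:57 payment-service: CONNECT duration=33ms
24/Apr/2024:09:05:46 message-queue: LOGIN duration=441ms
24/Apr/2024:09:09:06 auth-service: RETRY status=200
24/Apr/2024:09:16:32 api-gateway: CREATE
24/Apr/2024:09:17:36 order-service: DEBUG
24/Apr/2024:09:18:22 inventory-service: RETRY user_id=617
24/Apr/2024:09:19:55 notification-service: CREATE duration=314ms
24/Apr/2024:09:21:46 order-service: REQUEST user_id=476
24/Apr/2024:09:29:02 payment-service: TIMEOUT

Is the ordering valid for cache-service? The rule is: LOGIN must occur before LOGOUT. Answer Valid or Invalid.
Valid

To validate ordering:

1. Required order: LOGIN → LOGOUT
2. Rule: LOGIN must occur before LOGOUT
3. Check actual order of events for cache-service
4. Result: Valid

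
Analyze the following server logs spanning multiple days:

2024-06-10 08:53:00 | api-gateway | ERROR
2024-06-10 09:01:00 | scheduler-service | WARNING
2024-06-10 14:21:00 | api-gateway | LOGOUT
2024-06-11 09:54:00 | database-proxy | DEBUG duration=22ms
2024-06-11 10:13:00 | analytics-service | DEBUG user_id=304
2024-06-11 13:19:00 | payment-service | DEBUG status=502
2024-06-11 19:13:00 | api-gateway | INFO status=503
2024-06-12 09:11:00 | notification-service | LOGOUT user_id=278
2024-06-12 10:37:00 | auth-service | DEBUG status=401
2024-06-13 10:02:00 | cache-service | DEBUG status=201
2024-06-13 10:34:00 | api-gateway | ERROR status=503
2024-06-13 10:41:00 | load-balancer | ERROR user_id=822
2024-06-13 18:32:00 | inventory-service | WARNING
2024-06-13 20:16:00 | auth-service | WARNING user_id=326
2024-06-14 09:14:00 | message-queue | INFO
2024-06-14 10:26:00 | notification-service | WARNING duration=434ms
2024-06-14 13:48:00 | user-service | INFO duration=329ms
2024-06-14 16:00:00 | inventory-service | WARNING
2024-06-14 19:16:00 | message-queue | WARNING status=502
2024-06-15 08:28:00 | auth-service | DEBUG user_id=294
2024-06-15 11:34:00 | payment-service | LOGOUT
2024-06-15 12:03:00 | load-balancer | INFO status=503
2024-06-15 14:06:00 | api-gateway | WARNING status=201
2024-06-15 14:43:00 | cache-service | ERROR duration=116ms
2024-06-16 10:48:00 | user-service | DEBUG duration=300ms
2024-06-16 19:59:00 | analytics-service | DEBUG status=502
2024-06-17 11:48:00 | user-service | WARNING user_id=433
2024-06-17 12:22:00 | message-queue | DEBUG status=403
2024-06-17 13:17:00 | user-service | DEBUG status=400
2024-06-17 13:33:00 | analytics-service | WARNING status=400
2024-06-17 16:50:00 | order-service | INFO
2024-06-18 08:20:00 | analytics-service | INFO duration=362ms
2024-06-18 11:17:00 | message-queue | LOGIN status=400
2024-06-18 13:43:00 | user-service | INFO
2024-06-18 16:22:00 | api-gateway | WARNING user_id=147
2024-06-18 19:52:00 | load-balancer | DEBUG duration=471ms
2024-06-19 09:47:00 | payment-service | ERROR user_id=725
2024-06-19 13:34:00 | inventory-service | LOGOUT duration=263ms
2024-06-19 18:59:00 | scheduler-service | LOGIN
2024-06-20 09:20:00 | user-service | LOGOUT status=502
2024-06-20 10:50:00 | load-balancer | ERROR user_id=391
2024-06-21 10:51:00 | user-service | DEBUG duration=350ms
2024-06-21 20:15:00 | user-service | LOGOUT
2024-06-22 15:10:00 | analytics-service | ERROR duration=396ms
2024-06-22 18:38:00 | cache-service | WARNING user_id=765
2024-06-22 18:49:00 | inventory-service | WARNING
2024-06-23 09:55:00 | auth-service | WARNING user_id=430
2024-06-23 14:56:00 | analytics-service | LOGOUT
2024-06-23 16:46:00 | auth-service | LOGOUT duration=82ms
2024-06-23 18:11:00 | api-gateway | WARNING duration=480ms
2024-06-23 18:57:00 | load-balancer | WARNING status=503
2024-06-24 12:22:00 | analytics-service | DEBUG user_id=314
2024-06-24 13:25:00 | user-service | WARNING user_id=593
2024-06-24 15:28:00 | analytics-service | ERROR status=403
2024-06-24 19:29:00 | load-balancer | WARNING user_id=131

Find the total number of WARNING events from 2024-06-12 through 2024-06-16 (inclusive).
6

To filter by date range:

1. Date range: 2024-06-12 through 2024-06-16, both dates inclusive
2. Filter for WARNING events whose date falls in this range
3. Count matching events: 6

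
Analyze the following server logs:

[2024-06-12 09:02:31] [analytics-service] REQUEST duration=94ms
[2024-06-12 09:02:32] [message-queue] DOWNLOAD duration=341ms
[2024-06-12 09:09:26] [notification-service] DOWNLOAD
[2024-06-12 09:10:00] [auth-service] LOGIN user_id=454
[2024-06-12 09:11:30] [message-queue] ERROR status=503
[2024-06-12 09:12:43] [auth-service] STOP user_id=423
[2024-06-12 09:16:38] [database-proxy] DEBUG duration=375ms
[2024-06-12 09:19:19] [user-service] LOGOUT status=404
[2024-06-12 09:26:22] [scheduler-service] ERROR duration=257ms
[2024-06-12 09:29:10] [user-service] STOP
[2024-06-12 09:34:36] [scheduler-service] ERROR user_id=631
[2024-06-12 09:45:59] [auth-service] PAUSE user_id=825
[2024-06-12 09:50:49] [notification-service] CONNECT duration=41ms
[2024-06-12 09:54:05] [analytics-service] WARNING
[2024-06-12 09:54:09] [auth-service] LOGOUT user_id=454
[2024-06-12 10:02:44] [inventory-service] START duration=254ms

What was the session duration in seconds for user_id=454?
2649

To calculate session duration:

1. Find LOGIN event for user_id=454: 2024-06-12 09:10:00
2. Find LOGOUT event for user_id=454: 2024-06-12 09:54:09
3. Session duration: 2024-06-12 09:54:09 - 2024-06-12 09:10:00 = 2649 seconds (44 minutes)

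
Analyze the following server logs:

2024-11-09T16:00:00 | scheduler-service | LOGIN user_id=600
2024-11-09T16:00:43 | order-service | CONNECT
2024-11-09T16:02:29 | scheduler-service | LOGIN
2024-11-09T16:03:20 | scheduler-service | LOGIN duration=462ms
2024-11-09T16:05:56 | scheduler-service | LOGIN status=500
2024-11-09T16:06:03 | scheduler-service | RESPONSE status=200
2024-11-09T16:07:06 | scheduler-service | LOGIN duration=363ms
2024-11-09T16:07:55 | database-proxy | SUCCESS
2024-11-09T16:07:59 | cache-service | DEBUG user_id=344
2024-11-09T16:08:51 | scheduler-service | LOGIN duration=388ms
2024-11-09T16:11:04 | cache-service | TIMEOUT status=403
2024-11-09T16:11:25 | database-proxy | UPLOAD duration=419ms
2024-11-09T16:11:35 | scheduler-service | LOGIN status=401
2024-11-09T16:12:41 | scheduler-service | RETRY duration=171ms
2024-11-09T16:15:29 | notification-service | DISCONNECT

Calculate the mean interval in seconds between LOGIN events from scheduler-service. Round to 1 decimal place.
115.8

To calculate average interval:

1. Find all LOGIN events for scheduler-service in order
2. Calculate time gaps between consecutive events
3. Compute mean of gaps: 695 / 6 = 115.8 seconds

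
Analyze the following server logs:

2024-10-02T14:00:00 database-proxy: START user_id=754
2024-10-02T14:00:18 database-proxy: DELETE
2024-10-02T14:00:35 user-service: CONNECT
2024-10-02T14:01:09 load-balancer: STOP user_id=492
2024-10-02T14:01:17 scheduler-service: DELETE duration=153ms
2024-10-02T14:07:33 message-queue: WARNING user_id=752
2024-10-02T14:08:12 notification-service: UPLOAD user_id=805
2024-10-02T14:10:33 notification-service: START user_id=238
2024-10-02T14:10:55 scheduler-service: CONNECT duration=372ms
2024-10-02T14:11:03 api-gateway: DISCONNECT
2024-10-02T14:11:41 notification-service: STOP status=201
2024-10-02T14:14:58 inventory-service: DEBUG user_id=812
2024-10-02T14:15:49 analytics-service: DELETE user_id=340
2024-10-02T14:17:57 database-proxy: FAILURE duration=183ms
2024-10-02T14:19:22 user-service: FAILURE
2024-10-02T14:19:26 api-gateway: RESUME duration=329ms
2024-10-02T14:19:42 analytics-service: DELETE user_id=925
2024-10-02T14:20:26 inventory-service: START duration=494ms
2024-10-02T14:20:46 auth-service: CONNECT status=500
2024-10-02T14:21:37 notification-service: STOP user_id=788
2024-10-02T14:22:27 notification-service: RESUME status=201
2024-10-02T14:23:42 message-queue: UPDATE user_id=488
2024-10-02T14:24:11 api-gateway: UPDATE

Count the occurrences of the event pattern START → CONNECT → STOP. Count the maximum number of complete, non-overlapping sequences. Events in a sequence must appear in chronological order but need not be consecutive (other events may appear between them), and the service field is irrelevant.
3

To count sequences:

1. Look for pattern: START → CONNECT → STOP
2. Greedily scan the log in chronological order, matching each sequence element in turn (ignoring service)
3. Each time the full pattern completes, increment the count and restart matching from the next event
4. Complete non-overlapping sequences found: 3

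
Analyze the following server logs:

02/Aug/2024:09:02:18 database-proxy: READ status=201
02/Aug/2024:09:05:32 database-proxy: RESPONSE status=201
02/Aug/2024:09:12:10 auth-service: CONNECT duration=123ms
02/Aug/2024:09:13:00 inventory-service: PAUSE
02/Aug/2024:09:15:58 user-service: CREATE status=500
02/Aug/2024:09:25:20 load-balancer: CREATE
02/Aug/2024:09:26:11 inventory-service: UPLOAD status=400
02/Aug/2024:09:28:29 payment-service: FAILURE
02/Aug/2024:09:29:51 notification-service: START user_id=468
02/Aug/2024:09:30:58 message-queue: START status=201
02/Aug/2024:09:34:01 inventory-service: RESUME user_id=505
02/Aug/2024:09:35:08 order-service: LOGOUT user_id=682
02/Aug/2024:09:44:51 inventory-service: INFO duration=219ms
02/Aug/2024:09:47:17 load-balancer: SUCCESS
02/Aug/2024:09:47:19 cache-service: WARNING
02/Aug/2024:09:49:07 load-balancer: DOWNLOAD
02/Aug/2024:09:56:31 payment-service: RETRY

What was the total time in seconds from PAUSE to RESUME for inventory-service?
1261

To calculate state duration:

1. Find PAUSE event for inventory-service: 02/Aug/2024:09:13:00
2. Find RESUME event for inventory-service: 02/Aug/2024:09:34:01
3. Calculate duration: 02/Aug/2024:09:34:01 - 02/Aug/2024:09:13:00 = 1261 seconds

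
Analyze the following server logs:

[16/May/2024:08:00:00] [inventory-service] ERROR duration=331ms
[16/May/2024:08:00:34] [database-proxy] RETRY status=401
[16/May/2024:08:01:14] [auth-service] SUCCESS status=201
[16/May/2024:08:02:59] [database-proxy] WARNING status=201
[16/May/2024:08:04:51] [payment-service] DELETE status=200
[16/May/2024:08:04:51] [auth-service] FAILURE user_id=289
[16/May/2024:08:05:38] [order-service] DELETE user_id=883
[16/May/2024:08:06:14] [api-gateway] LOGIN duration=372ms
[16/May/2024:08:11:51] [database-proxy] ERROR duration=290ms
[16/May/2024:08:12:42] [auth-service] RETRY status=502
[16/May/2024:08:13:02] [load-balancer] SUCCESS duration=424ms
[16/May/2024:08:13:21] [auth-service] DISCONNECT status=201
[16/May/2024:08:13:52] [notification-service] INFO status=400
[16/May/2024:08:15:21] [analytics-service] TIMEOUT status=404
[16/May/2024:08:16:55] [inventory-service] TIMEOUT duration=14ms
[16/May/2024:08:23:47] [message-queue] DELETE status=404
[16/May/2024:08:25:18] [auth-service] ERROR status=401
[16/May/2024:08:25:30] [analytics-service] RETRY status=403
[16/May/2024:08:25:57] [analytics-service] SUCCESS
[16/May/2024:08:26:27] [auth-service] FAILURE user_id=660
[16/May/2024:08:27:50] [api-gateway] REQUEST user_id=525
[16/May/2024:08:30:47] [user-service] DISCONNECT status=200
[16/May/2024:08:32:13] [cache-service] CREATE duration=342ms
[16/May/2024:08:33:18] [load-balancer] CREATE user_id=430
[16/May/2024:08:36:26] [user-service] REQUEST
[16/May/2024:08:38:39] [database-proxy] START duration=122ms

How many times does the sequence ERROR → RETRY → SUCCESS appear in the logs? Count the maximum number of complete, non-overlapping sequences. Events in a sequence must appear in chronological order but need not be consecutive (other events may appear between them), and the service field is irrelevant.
3

To count sequences:

1. Look for pattern: ERROR → RETRY → SUCCESS
2. Greedily scan the log in chronological order, matching each sequence element in turn (ignoring service)
3. Each time the full pattern completes, increment the count and restart matching from the next event
4. Complete non-overlapping sequences found: 3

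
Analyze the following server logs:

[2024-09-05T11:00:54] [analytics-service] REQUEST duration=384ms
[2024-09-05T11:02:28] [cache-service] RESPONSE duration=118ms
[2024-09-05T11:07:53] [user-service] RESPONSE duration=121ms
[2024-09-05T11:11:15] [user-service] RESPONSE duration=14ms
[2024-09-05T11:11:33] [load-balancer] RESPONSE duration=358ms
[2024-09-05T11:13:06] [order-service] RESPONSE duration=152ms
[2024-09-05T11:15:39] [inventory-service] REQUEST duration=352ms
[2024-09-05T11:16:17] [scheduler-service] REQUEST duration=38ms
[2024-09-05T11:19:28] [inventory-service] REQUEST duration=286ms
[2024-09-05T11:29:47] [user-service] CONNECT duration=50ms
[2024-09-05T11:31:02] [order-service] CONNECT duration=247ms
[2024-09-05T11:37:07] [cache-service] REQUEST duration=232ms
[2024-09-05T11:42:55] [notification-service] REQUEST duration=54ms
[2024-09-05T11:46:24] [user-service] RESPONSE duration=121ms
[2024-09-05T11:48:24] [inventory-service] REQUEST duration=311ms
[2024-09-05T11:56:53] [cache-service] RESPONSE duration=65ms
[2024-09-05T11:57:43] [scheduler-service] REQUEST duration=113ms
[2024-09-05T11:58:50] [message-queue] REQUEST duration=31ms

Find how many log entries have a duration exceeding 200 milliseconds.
7

To count timeouts:

1. Threshold: 200ms
2. Extract duration from each log entry
3. Count entries where duration > 200
4. Timeout count: 7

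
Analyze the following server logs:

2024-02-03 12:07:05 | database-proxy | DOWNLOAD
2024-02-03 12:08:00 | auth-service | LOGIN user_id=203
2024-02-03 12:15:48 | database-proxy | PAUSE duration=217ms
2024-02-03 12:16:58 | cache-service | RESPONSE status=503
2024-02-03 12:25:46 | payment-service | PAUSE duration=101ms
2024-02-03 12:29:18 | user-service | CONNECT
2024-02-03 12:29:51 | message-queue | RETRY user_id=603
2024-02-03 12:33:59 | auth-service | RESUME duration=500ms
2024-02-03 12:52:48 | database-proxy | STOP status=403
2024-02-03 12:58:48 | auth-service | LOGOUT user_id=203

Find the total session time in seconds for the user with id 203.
3048

To calculate session duration:

1. Find LOGIN event for user_id=203: 2024-02-03 12:08:00
2. Find LOGOUT event for user_id=203: 2024-02-03 12:58:48
3. Session duration: 2024-02-03 12:58:48 - 2024-02-03 12:08:00 = 3048 seconds (50 minutes)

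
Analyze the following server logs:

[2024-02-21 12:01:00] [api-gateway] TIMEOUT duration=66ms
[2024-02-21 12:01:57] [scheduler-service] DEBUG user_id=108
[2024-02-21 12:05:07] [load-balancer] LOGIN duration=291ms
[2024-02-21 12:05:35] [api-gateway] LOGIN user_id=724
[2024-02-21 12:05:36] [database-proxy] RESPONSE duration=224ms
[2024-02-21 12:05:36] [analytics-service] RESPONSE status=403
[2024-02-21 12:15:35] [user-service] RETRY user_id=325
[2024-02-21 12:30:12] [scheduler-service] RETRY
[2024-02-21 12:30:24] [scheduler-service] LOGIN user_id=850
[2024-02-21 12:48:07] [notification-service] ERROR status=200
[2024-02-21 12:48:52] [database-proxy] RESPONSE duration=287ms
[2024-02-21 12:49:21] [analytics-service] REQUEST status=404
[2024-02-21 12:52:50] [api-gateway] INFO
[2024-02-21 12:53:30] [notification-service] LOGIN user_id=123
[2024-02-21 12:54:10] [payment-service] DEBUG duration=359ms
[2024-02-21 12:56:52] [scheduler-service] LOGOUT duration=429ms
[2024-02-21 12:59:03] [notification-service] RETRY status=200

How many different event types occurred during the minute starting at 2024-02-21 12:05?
2

To count unique event types:

1. Filter events in the minute starting at 2024-02-21 12:05
2. Extract event types from matching entries
3. Count unique types: 2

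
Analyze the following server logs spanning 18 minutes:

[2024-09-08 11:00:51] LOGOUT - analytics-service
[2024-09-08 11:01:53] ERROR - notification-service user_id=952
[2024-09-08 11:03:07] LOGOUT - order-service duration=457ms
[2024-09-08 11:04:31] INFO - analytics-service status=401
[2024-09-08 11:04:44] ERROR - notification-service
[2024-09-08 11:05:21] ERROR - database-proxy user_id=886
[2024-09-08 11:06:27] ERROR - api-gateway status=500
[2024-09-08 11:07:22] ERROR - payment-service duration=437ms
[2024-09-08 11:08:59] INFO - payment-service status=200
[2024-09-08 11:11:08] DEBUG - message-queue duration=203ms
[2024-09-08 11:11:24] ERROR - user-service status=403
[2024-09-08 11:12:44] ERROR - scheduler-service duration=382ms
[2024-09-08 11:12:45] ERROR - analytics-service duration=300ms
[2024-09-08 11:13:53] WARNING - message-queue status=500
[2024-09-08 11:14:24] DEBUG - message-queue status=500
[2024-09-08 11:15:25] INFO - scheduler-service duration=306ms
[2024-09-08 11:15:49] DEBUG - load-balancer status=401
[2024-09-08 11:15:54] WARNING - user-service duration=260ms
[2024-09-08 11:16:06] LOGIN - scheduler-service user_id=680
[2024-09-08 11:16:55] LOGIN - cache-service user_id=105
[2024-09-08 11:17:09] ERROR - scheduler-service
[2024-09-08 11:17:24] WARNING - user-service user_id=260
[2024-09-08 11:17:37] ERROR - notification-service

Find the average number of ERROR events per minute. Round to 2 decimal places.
0.56

To calculate the rate:

1. Count total ERROR events: 10
2. Total time period: 18 minutes
3. Rate = 10 / 18 = 0.56 events per minute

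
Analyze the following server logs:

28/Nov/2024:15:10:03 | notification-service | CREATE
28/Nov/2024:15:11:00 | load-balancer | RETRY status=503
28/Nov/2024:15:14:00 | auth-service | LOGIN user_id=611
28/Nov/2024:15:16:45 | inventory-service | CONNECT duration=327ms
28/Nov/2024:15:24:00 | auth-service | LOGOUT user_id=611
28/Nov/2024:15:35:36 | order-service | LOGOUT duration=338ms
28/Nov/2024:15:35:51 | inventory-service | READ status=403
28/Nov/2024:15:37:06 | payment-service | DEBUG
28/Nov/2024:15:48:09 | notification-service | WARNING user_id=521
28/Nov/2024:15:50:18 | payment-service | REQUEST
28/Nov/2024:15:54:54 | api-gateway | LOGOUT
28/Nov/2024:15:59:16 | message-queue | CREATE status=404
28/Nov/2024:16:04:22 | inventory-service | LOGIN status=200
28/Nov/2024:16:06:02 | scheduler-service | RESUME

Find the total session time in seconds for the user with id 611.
600

To calculate session duration:

1. Find LOGIN event for user_id=611: 28/Nov/2024:15:14:00
2. Find LOGOUT event for user_id=611: 28/Nov/2024:15:24:00
3. Session duration: 28/Nov/2024:15:24:00 - 28/Nov/2024:15:14:00 = 600 seconds (10 minutes)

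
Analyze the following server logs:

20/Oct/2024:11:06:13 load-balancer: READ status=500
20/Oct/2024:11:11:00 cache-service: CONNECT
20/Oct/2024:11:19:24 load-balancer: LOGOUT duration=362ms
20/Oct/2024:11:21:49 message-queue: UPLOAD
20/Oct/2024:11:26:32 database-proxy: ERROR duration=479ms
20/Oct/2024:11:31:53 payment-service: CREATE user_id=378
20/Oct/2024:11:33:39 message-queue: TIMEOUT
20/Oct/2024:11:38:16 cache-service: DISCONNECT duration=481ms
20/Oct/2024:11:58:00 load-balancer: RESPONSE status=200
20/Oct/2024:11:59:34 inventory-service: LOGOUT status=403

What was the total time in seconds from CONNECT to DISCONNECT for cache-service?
1636

To calculate state duration:

1. Find CONNECT event for cache-service: 20/Oct/2024:11:11:00
2. Find DISCONNECT event for cache-service: 20/Oct/2024:11:38:16
3. Calculate duration: 20/Oct/2024:11:38:16 - 20/Oct/2024:11:11:00 = 1636 seconds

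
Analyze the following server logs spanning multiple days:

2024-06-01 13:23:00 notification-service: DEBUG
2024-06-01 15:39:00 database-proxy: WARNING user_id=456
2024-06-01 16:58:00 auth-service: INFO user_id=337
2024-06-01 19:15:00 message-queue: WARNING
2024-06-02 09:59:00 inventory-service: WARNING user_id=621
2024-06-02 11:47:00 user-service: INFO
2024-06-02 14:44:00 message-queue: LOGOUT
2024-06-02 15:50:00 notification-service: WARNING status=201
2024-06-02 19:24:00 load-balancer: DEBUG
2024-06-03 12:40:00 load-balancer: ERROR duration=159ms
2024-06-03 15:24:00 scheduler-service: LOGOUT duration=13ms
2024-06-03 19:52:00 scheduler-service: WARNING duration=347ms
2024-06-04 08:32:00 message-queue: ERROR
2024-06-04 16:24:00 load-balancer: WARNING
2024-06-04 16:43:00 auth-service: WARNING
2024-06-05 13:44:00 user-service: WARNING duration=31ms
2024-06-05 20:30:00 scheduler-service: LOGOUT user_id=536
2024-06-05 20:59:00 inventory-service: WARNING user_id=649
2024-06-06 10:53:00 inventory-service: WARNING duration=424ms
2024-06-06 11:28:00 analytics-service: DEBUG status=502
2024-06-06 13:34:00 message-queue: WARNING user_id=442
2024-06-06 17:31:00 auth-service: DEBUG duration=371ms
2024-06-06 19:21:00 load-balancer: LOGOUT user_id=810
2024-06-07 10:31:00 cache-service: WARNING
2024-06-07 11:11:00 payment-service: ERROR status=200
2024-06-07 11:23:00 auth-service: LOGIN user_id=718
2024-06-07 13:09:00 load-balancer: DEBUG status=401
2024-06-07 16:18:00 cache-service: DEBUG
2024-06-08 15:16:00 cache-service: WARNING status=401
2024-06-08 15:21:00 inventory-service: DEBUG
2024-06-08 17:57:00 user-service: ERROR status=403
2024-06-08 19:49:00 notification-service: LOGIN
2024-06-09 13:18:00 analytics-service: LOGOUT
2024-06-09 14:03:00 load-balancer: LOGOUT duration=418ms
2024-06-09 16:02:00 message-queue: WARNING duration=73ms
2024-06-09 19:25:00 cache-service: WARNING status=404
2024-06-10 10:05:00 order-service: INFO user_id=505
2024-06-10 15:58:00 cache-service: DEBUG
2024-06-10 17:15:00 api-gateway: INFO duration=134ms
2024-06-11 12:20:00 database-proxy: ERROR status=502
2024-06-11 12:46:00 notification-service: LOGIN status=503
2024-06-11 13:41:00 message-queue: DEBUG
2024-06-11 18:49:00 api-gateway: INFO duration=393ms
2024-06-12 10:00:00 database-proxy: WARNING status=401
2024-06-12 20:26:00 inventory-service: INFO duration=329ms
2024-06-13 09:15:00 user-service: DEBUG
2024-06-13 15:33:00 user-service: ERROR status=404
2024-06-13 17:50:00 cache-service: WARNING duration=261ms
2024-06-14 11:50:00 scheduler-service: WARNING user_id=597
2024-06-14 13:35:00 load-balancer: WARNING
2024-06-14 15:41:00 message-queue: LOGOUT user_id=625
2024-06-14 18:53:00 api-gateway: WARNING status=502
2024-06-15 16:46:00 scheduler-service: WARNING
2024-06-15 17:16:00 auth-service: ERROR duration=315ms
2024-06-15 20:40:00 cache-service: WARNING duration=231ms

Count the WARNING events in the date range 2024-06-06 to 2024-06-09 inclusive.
6

To filter by date range:

1. Date range: 2024-06-06 through 2024-06-09, both dates inclusive
2. Filter for WARNING events whose date falls in this range
3. Count matching events: 6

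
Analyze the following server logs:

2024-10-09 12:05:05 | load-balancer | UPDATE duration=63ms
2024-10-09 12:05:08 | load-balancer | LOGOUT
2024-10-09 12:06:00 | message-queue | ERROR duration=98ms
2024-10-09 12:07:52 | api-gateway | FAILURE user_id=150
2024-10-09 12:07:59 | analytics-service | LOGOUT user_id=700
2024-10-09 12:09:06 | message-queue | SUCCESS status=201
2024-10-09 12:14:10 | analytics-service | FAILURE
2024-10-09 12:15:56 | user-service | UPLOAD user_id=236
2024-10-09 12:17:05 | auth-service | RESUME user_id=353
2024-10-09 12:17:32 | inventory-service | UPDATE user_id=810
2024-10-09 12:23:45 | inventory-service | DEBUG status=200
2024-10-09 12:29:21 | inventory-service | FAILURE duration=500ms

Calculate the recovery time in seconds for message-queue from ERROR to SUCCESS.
186

To calculate recovery time:

1. Find ERROR event for message-queue: 2024-10-09 12:06:00
2. Find next SUCCESS event for message-queue: 2024-10-09 12:09:06
3. Recovery time: 2024-10-09 12:09:06 - 2024-10-09 12:06:00 = 186 seconds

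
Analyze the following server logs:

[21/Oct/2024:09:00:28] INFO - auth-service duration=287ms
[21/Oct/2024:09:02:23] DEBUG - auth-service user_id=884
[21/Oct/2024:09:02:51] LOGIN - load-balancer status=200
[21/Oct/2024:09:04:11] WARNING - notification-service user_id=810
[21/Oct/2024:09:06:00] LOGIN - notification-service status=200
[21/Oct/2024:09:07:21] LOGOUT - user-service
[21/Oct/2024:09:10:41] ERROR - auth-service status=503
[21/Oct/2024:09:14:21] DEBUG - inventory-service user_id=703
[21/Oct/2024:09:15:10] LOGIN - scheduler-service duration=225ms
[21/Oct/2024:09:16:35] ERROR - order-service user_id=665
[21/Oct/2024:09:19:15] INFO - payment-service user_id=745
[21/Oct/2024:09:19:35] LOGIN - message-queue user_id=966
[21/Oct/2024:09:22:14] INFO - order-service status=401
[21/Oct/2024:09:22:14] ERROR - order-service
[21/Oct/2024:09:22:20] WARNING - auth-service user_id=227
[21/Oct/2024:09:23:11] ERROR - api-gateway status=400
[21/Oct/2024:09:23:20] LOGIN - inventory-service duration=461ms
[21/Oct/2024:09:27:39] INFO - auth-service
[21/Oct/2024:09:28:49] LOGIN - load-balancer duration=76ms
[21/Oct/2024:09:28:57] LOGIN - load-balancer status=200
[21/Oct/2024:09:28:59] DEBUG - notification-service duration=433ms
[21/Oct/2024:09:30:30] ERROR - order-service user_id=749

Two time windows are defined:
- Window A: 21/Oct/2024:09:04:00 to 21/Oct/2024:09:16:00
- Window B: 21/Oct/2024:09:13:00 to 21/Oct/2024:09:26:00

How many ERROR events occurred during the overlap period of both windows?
0

To find overlap events:

1. Window A: 21/Oct/2024:09:04:00 to 21/Oct/2024:09:16:00
2. Window B: 21/Oct/2024:09:13:00 to 21/Oct/2024:09:26:00
3. Overlap period: 21/Oct/2024:09:13:00 to 21/Oct/2024:09:16:00
4. Count ERROR events in overlap: 0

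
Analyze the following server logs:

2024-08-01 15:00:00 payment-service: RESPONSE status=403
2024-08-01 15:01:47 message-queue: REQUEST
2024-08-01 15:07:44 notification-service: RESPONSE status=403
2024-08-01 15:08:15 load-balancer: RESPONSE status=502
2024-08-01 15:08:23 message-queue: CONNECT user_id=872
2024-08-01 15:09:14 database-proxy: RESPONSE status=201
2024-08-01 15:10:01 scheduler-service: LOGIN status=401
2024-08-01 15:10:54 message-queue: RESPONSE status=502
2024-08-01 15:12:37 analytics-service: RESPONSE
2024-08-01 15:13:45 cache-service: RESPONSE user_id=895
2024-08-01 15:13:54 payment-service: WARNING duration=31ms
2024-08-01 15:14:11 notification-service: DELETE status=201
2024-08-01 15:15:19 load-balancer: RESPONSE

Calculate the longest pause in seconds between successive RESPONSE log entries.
464

To find the longest gap:

1. Extract all RESPONSE events in chronological order
2. Calculate time differences between consecutive events
3. Find the maximum difference
4. Longest gap: 464 seconds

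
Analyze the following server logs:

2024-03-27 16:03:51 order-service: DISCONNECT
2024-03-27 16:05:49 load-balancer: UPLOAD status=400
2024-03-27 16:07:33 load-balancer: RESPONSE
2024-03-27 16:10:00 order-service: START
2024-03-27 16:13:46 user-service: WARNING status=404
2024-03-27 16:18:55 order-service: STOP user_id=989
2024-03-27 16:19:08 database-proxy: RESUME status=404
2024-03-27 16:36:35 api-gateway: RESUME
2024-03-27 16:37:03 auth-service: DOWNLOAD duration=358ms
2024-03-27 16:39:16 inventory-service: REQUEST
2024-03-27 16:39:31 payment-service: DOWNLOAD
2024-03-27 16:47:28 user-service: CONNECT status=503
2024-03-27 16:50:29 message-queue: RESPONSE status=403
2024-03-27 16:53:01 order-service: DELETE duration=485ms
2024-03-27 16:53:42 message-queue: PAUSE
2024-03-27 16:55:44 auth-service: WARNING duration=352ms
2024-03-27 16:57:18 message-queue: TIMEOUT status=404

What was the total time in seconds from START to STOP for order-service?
535

To calculate state duration:

1. Find START event for order-service: 2024-03-27 16:10:00
2. Find STOP event for order-service: 2024-03-27 16:18:55
3. Calculate duration: 2024-03-27 16:18:55 - 2024-03-27 16:10:00 = 535 seconds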